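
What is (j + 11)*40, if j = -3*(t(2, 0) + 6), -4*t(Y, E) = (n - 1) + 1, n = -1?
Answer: -310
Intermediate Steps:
t(Y, E) = ¼ (t(Y, E) = -((-1 - 1) + 1)/4 = -(-2 + 1)/4 = -¼*(-1) = ¼)
j = -75/4 (j = -3*(¼ + 6) = -3*25/4 = -75/4 ≈ -18.750)
(j + 11)*40 = (-75/4 + 11)*40 = -31/4*40 = -310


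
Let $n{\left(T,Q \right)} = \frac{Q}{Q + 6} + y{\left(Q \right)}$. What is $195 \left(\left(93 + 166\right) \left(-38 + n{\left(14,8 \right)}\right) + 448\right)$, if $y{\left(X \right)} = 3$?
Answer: $-1651455$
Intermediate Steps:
$n{\left(T,Q \right)} = 3 + \frac{Q}{6 + Q}$ ($n{\left(T,Q \right)} = \frac{Q}{Q + 6} + 3 = \frac{Q}{6 + Q} + 3 = 3 + \frac{Q}{6 + Q}$)
$195 \left(\left(93 + 166\right) \left(-38 + n{\left(14,8 \right)}\right) + 448\right) = 195 \left(\left(93 + 166\right) \left(-38 + \frac{2 \left(9 + 2 \cdot 8\right)}{6 + 8}\right) + 448\right) = 195 \left(259 \left(-38 + \frac{2 \left(9 + 16\right)}{14}\right) + 448\right) = 195 \left(259 \left(-38 + 2 \cdot \frac{1}{14} \cdot 25\right) + 448\right) = 195 \left(259 \left(-38 + \frac{25}{7}\right) + 448\right) = 195 \left(259 \left(- \frac{241}{7}\right) + 448\right) = 195 \left(-8917 + 448\right) = 195 \left(-8469\right) = -1651455$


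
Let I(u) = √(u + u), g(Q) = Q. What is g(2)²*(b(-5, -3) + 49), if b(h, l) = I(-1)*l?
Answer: 196 - 12*I*√2 ≈ 196.0 - 16.971*I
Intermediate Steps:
I(u) = √2*√u (I(u) = √(2*u) = √2*√u)
b(h, l) = I*l*√2 (b(h, l) = (√2*√(-1))*l = (√2*I)*l = (I*√2)*l = I*l*√2)
g(2)²*(b(-5, -3) + 49) = 2²*(I*(-3)*√2 + 49) = 4*(-3*I*√2 + 49) = 4*(49 - 3*I*√2) = 196 - 12*I*√2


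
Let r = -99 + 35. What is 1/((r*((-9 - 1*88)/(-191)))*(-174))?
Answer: 191/1080192 ≈ 0.00017682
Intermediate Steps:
r = -64
1/((r*((-9 - 1*88)/(-191)))*(-174)) = 1/(-64*(-9 - 1*88)/(-191)*(-174)) = 1/(-64*(-9 - 88)*(-1)/191*(-174)) = 1/(-(-6208)*(-1)/191*(-174)) = 1/(-64*97/191*(-174)) = 1/(-6208/191*(-174)) = 1/(1080192/191) = 191/1080192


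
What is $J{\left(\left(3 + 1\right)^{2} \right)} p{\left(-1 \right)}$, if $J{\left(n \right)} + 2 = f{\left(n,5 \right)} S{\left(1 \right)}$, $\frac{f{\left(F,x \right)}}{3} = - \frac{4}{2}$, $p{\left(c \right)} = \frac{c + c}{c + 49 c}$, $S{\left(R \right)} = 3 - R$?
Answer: $- \frac{14}{25} \approx -0.56$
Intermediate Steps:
$p{\left(c \right)} = \frac{1}{25}$ ($p{\left(c \right)} = \frac{2 c}{50 c} = 2 c \frac{1}{50 c} = \frac{1}{25}$)
$f{\left(F,x \right)} = -6$ ($f{\left(F,x \right)} = 3 \left(- \frac{4}{2}\right) = 3 \left(\left(-4\right) \frac{1}{2}\right) = 3 \left(-2\right) = -6$)
$J{\left(n \right)} = -14$ ($J{\left(n \right)} = -2 - 6 \left(3 - 1\right) = -2 - 12 = -14$)
$J{\left(\left(3 + 1\right)^{2} \right)} p{\left(-1 \right)} = \left(-14\right) \frac{1}{25} = - \frac{14}{25}$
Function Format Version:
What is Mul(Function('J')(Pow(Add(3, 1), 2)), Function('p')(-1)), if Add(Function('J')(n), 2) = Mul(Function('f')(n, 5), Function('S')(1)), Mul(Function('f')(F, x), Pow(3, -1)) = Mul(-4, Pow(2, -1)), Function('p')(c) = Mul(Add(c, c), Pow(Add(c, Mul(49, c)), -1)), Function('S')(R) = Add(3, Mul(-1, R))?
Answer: Rational(-14, 25) ≈ -0.56000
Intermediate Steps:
Function('p')(c) = Rational(1, 25) (Function('p')(c) = Mul(Mul(2, c), Pow(Mul(50, c), -1)) = Mul(Mul(2, c), Mul(Rational(1, 50), Pow(c, -1))) = Rational(1, 25))
Function('f')(F, x) = -6 (Function('f')(F, x) = Mul(3, Mul(-4, Pow(2, -1))) = Mul(3, Mul(-4, Rational(1, 2))) = Mul(3, -2) = -6)
Function('J')(n) = -14 (Function('J')(n) = Add(-2, Mul(-6, Add(3, Mul(-1, 1)))) = Add(-2, Mul(-6, Add(3, -1))) = Add(-2, Mul(-6, 2)) = Add(-2, -12) = -14)
Mul(Function('J')(Pow(Add(3, 1), 2)), Function('p')(-1)) = Mul(-14, Rational(1, 25)) = Rational(-14, 25)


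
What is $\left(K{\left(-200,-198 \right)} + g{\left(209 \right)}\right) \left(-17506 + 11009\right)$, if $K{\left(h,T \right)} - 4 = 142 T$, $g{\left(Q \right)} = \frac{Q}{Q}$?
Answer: $182637167$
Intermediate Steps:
$g{\left(Q \right)} = 1$
$K{\left(h,T \right)} = 4 + 142 T$
$\left(K{\left(-200,-198 \right)} + g{\left(209 \right)}\right) \left(-17506 + 11009\right) = \left(\left(4 + 142 \left(-198\right)\right) + 1\right) \left(-17506 + 11009\right) = \left(\left(4 - 28116\right) + 1\right) \left(-6497\right) = \left(-28112 + 1\right) \left(-6497\right) = \left(-28111\right) \left(-6497\right) = 182637167$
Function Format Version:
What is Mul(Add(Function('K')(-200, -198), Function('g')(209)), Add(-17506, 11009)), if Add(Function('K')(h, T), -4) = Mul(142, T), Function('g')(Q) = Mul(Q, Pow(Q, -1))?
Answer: 182637167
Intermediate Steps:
Function('g')(Q) = 1
Function('K')(h, T) = Add(4, Mul(142, T))
Mul(Add(Function('K')(-200, -198), Function('g')(209)), Add(-17506, 11009)) = Mul(Add(Add(4, Mul(142, -198)), 1), Add(-17506, 11009)) = Mul(Add(Add(4, -28116), 1), -6497) = Mul(Add(-28112, 1), -6497) = Mul(-28111, -6497) = 182637167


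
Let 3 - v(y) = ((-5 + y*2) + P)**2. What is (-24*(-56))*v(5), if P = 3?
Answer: -81984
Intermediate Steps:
v(y) = 3 - (-2 + 2*y)**2 (v(y) = 3 - ((-5 + y*2) + 3)**2 = 3 - ((-5 + 2*y) + 3)**2 = 3 - (-2 + 2*y)**2)
(-24*(-56))*v(5) = (-24*(-56))*(3 - 4*(-1 + 5)**2) = 1344*(3 - 4*4**2) = 1344*(3 - 4*16) = 1344*(3 - 64) = 1344*(-61) = -81984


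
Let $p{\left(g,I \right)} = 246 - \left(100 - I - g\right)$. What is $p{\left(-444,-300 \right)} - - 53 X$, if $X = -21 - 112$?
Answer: $-7647$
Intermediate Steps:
$X = -133$ ($X = -21 - 112 = -133$)
$p{\left(g,I \right)} = 146 + I + g$ ($p{\left(g,I \right)} = 246 - \left(100 - I - g\right) = 246 + \left(-100 + I + g\right) = 146 + I + g$)
$p{\left(-444,-300 \right)} - - 53 X = \left(146 - 300 - 444\right) - \left(-53\right) \left(-133\right) = -598 - 7049 = -7647$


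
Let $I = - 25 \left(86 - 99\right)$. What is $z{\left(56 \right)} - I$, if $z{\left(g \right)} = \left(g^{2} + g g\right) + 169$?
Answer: $6116$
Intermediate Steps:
$z{\left(g \right)} = 169 + 2 g^{2}$ ($z{\left(g \right)} = \left(g^{2} + g^{2}\right) + 169 = 2 g^{2} + 169 = 169 + 2 g^{2}$)
$I = 325$ ($I = \left(-25\right) \left(-13\right) = 325$)
$z{\left(56 \right)} - I = \left(169 + 2 \cdot 56^{2}\right) - 325 = \left(169 + 2 \cdot 3136\right) - 325 = \left(169 + 6272\right) - 325 = 6441 - 325 = 6116$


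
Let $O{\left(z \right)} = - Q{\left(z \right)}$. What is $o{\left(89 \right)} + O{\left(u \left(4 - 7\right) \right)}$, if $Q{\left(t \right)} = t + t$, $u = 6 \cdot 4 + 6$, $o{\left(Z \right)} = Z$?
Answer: $269$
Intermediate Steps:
$u = 30$ ($u = 24 + 6 = 30$)
$Q{\left(t \right)} = 2 t$
$O{\left(z \right)} = - 2 z$
$o{\left(89 \right)} + O{\left(u \left(4 - 7\right) \right)} = 89 - 2 \cdot 30 \left(4 - 7\right) = 89 - 2 \cdot 30 \left(-3\right) = 89 - -180 = 89 + 180 = 269$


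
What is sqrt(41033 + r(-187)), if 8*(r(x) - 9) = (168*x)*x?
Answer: sqrt(775391) ≈ 880.56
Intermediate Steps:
r(x) = 9 + 21*x**2 (r(x) = 9 + ((168*x)*x)/8 = 9 + (168*x**2)/8 = 9 + 21*x**2)
sqrt(41033 + r(-187)) = sqrt(41033 + (9 + 21*(-187)**2)) = sqrt(41033 + (9 + 21*34969)) = sqrt(41033 + (9 + 734349)) = sqrt(41033 + 734358) = sqrt(775391)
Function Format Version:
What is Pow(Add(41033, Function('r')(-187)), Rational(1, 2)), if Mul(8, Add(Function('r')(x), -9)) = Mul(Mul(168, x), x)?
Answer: Pow(775391, Rational(1, 2)) ≈ 880.56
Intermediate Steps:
Function('r')(x) = Add(9, Mul(21, Pow(x, 2))) (Function('r')(x) = Add(9, Mul(Rational(1, 8), Mul(Mul(168, x), x))) = Add(9, Mul(Rational(1, 8), Mul(168, Pow(x, 2)))) = Add(9, Mul(21, Pow(x, 2))))
Pow(Add(41033, Function('r')(-187)), Rational(1, 2)) = Pow(Add(41033, Add(9, Mul(21, Pow(-187, 2)))), Rational(1, 2)) = Pow(Add(41033, Add(9, Mul(21, 34969))), Rational(1, 2)) = Pow(Add(41033, Add(9, 734349)), Rational(1, 2)) = Pow(Add(41033, 734358), Rational(1, 2)) = Pow(775391, Rational(1, 2))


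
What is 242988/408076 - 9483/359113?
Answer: 20847591234/36636349147 ≈ 0.56904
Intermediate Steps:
242988/408076 - 9483/359113 = 242988*(1/408076) - 9483*1/359113 = 60747/102019 - 9483/359113 = 20847591234/36636349147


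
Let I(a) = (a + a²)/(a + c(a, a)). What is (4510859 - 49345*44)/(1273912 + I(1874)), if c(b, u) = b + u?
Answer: 2339679/1274537 ≈ 1.8357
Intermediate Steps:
I(a) = (a + a²)/(3*a) (I(a) = (a + a²)/(a + (a + a)) = (a + a²)/(a + 2*a) = (a + a²)/((3*a)) = (a + a²)*(1/(3*a)) = (a + a²)/(3*a))
(4510859 - 49345*44)/(1273912 + I(1874)) = (4510859 - 49345*44)/(1273912 + (⅓ + (⅓)*1874)) = (4510859 - 2171180)/(1273912 + (⅓ + 1874/3)) = 2339679/(1273912 + 625) = 2339679/1274537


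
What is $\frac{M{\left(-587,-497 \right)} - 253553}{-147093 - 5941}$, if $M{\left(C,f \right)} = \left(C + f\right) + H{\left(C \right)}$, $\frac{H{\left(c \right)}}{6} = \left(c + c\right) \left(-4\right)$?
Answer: $\frac{226461}{153034} \approx 1.4798$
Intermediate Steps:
$H{\left(c \right)} = - 48 c$ ($H{\left(c \right)} = 6 \left(c + c\right) \left(-4\right) = 6 \cdot 2 c \left(-4\right) = 6 \left(- 8 c\right) = - 48 c$)
$M{\left(C,f \right)} = f - 47 C$ ($M{\left(C,f \right)} = \left(C + f\right) - 48 C = f - 47 C$)
$\frac{M{\left(-587,-497 \right)} - 253553}{-147093 - 5941} = \frac{\left(-497 - -27589\right) - 253553}{-147093 - 5941} = \frac{\left(-497 + 27589\right) - 253553}{-153034} = \left(27092 - 253553\right) \left(- \frac{1}{153034}\right) = \left(-226461\right) \left(- \frac{1}{153034}\right) = \frac{226461}{153034}$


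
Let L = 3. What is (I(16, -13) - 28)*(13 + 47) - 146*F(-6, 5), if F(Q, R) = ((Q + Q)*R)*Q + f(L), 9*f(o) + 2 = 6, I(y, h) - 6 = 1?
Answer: -484964/9 ≈ -53885.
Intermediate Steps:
I(y, h) = 7 (I(y, h) = 6 + 1 = 7)
f(o) = 4/9 (f(o) = -2/9 + (⅑)*6 = -2/9 + ⅔ = 4/9)
F(Q, R) = 4/9 + 2*R*Q² (F(Q, R) = ((Q + Q)*R)*Q + 4/9 = ((2*Q)*R)*Q + 4/9 = (2*Q*R)*Q + 4/9 = 2*R*Q² + 4/9 = 4/9 + 2*R*Q²)
(I(16, -13) - 28)*(13 + 47) - 146*F(-6, 5) = (7 - 28)*(13 + 47) - 146*(4/9 + 2*5*(-6)²) = -21*60 - 146*(4/9 + 2*5*36) = -1260 - 146*(4/9 + 360) = -1260 - 146*3244/9 = -1260 - 473624/9 = -484964/9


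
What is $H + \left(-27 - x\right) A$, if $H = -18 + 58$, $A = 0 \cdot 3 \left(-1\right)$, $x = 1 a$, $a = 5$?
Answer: $40$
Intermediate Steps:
$x = 5$ ($x = 1 \cdot 5 = 5$)
$A = 0$ ($A = 0 \left(-1\right) = 0$)
$H = 40$
$H + \left(-27 - x\right) A = 40 + \left(-27 - 5\right) 0 = 40 - 0 = 40 + 0 = 40$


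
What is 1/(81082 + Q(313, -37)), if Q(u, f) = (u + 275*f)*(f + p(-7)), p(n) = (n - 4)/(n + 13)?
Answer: 3/1392169 ≈ 2.1549e-6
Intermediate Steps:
p(n) = (-4 + n)/(13 + n)
Q(u, f) = (-11/6 + f)*(u + 275*f) (Q(u, f) = (u + 275*f)*(f + (-4 - 7)/(13 - 7)) = (u + 275*f)*(f - 11/6) = (u + 275*f)*(-11/6 + f) = (-11/6 + f)*(u + 275*f))
1/(81082 + Q(313, -37)) = 1/(81082 + (275*(-37)² - 3025/6*(-37) - 11/6*313 - 37*313)) = 1/(81082 + (275*1369 + 111925/6 - 3443/6 - 11581)) = 1/(81082 + (376475 + 111925/6 - 3443/6 - 11581)) = 1/(81082 + 1148923/3) = 1/(1392169/3) = 3/1392169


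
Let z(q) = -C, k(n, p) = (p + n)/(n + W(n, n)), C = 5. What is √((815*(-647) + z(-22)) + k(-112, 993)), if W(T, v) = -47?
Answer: I*√13331064189/159 ≈ 726.17*I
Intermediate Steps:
k(n, p) = (n + p)/(-47 + n) (k(n, p) = (p + n)/(n - 47) = (n + p)/(-47 + n))
z(q) = -5 (z(q) = -1*5 = -5)
√((815*(-647) + z(-22)) + k(-112, 993)) = √((815*(-647) - 5) + (-112 + 993)/(-47 - 112)) = √((-527305 - 5) + 881/(-159)) = √(-527310 - 1/159*881) = √(-527310 - 881/159) = √(-83843171/159) = I*√13331064189/159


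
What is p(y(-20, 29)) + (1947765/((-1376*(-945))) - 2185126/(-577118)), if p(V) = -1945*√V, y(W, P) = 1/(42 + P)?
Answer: 132181776053/25014602592 - 1945*√71/71 ≈ -225.54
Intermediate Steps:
p(y(-20, 29)) + (1947765/((-1376*(-945))) - 2185126/(-577118)) = -1945/√(42 + 29) + (1947765/((-1376*(-945))) - 2185126/(-577118)) = -1945*√71/71 + (1947765/1300320 - 2185126*(-1/577118)) = -1945*√71/71 + (1947765*(1/1300320) + 1092563/288559) = -1945*√71/71 + (129851/86688 + 1092563/288559) = -1945*√71/71 + 132181776053/25014602592 = 132181776053/25014602592 - 1945*√71/71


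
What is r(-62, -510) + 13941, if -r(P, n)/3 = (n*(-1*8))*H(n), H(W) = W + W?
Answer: 12498741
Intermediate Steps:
H(W) = 2*W
r(P, n) = 48*n² (r(P, n) = -3*n*(-1*8)*2*n = -3*n*(-8)*2*n = -3*(-8*n)*2*n = -(-48)*n² = 48*n²)
r(-62, -510) + 13941 = 48*(-510)² + 13941 = 48*260100 + 13941 = 12484800 + 13941 = 12498741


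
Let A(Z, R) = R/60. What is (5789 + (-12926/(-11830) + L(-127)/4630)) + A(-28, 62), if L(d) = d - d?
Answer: 205527061/35490 ≈ 5791.1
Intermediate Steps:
A(Z, R) = R/60 (A(Z, R) = R*(1/60) = R/60)
L(d) = 0
(5789 + (-12926/(-11830) + L(-127)/4630)) + A(-28, 62) = (5789 + (-12926/(-11830) + 0/4630)) + (1/60)*62 = (5789 + (-12926*(-1/11830) + 0*(1/4630))) + 31/30 = (5789 + (6463/5915 + 0)) + 31/30 = (5789 + 6463/5915) + 31/30 = 34248398/5915 + 31/30 = 205527061/35490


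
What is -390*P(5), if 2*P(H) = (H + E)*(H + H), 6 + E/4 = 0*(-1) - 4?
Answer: 68250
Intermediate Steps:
E = -40 (E = -24 + 4*(0*(-1) - 4) = -24 + 4*(0 - 4) = -24 + 4*(-4) = -24 - 16 = -40)
P(H) = H*(-40 + H) (P(H) = ((H - 40)*(H + H))/2 = ((-40 + H)*(2*H))/2 = (2*H*(-40 + H))/2 = H*(-40 + H))
-390*P(5) = -1950*(-40 + 5) = -1950*(-35) = -390*(-175) = 68250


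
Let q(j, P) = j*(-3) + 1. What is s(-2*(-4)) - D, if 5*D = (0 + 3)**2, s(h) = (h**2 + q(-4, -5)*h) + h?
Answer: 871/5 ≈ 174.20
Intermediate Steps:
q(j, P) = 1 - 3*j (q(j, P) = -3*j + 1 = 1 - 3*j)
s(h) = h**2 + 14*h (s(h) = (h**2 + (1 - 3*(-4))*h) + h = (h**2 + (1 + 12)*h) + h = (h**2 + 13*h) + h = h**2 + 14*h)
D = 9/5 (D = (0 + 3)**2/5 = (1/5)*3**2 = (1/5)*9 = 9/5 ≈ 1.8000)
s(-2*(-4)) - D = (-2*(-4))*(14 - 2*(-4)) - 1*9/5 = 8*(14 + 8) - 9/5 = 8*22 - 9/5 = 176 - 9/5 = 871/5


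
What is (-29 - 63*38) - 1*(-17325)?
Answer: 14902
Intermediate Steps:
(-29 - 63*38) - 1*(-17325) = (-29 - 2394) + 17325 = -2423 + 17325 = 14902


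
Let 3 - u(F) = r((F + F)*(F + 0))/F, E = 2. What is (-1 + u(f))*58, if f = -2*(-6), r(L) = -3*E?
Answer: 145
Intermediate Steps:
r(L) = -6 (r(L) = -3*2 = -6)
f = 12
u(F) = 3 + 6/F (u(F) = 3 - (-6)/F = 3 + 6/F)
(-1 + u(f))*58 = (-1 + (3 + 6/12))*58 = (-1 + (3 + 6*(1/12)))*58 = (-1 + (3 + ½))*58 = (-1 + 7/2)*58 = (5/2)*58 = 145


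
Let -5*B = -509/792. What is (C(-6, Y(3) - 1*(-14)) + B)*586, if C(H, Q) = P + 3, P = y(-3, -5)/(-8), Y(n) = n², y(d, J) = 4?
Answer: 3049837/1980 ≈ 1540.3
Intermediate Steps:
P = -½ (P = 4/(-8) = 4*(-⅛) = -½ ≈ -0.50000)
C(H, Q) = 5/2 (C(H, Q) = -½ + 3 = 5/2)
B = 509/3960 (B = -(-509)/(5*792) = -⅕*(-509/792) = 509/3960 ≈ 0.12854)
(C(-6, Y(3) - 1*(-14)) + B)*586 = (5/2 + 509/3960)*586 = (10409/3960)*586 = 3049837/1980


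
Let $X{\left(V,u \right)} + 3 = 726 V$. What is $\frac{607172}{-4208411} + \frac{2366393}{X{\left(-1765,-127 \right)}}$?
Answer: $- \frac{10736780282119}{5392628396523} \approx -1.991$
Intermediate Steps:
$X{\left(V,u \right)} = -3 + 726 V$
$\frac{607172}{-4208411} + \frac{2366393}{X{\left(-1765,-127 \right)}} = \frac{607172}{-4208411} + \frac{2366393}{-3 + 726 \left(-1765\right)} = 607172 \left(- \frac{1}{4208411}\right) + \frac{2366393}{-3 - 1281390} = - \frac{607172}{4208411} + \frac{2366393}{-1281393} = - \frac{607172}{4208411} + 2366393 \left(- \frac{1}{1281393}\right) = - \frac{607172}{4208411} - \frac{2366393}{1281393} = - \frac{10736780282119}{5392628396523}$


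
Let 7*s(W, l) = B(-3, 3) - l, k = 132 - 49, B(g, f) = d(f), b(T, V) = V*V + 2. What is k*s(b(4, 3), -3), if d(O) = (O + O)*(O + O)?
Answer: 3237/7 ≈ 462.43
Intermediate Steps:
d(O) = 4*O² (d(O) = (2*O)*(2*O) = 4*O²)
b(T, V) = 2 + V² (b(T, V) = V² + 2 = 2 + V²)
B(g, f) = 4*f²
k = 83
s(W, l) = 36/7 - l/7 (s(W, l) = (4*3² - l)/7 = (4*9 - l)/7 = (36 - l)/7 = 36/7 - l/7)
k*s(b(4, 3), -3) = 83*(36/7 - ⅐*(-3)) = 83*(36/7 + 3/7) = 83*(39/7) = 3237/7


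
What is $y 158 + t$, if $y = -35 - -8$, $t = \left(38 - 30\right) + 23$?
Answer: $-4235$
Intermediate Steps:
$t = 31$ ($t = 8 + 23 = 31$)
$y = -27$ ($y = -35 + 8 = -27$)
$y 158 + t = \left(-27\right) 158 + 31 = -4266 + 31 = -4235$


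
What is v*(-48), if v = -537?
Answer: 25776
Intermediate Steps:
v*(-48) = -537*(-48) = 25776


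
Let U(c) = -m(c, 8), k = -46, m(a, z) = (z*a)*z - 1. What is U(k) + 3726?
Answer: 6671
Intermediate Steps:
m(a, z) = -1 + a*z**2 (m(a, z) = (a*z)*z - 1 = a*z**2 - 1 = -1 + a*z**2)
U(c) = 1 - 64*c (U(c) = -(-1 + c*8**2) = -(-1 + c*64) = -(-1 + 64*c) = 1 - 64*c)
U(k) + 3726 = (1 - 64*(-46)) + 3726 = (1 + 2944) + 3726 = 2945 + 3726 = 6671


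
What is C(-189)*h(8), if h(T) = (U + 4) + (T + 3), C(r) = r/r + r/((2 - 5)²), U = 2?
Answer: -340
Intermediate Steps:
C(r) = 1 + r/9 (C(r) = 1 + r/((-3)²) = 1 + r/9)
h(T) = 9 + T (h(T) = (2 + 4) + (T + 3) = 6 + (3 + T) = 9 + T)
C(-189)*h(8) = (1 + (⅑)*(-189))*(9 + 8) = (1 - 21)*17 = -20*17 = -340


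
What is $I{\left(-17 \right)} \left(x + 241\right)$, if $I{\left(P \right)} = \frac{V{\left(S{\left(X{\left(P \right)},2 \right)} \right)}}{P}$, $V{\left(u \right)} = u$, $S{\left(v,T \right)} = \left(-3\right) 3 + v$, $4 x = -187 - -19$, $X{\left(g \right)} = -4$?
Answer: $\frac{2587}{17} \approx 152.18$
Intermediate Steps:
$x = -42$ ($x = \frac{-187 - -19}{4} = \frac{-187 + 19}{4} = \frac{1}{4} \left(-168\right) = -42$)
$S{\left(v,T \right)} = -9 + v$
$I{\left(P \right)} = - \frac{13}{P}$ ($I{\left(P \right)} = \frac{-9 - 4}{P} = - \frac{13}{P}$)
$I{\left(-17 \right)} \left(x + 241\right) = - \frac{13}{-17} \left(-42 + 241\right) = \left(-13\right) \left(- \frac{1}{17}\right) 199 = \frac{13}{17} \cdot 199 = \frac{2587}{17}$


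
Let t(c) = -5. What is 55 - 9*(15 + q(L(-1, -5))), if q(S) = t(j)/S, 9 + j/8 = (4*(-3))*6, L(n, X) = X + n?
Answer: -175/2 ≈ -87.500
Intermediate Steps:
j = -648 (j = -72 + 8*((4*(-3))*6) = -72 + 8*(-12*6) = -72 + 8*(-72) = -72 - 576 = -648)
q(S) = -5/S
55 - 9*(15 + q(L(-1, -5))) = 55 - 9*(15 - 5/(-5 - 1)) = 55 - 9*(15 - 5/(-6)) = 55 - 9*(15 - 5*(-⅙)) = 55 - 9*(15 + ⅚) = 55 - 9*95/6 = 55 - 1*285/2 = 55 - 285/2 = -175/2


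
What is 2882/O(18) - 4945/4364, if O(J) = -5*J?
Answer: -6511049/196380 ≈ -33.155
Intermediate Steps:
2882/O(18) - 4945/4364 = 2882/((-5*18)) - 4945/4364 = 2882/(-90) - 4945*1/4364 = 2882*(-1/90) - 4945/4364 = -1441/45 - 4945/4364 = -6511049/196380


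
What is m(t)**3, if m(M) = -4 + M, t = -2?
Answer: -216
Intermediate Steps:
m(t)**3 = (-4 - 2)**3 = (-6)**3 = -216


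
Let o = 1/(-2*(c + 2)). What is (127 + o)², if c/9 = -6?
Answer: 174477681/10816 ≈ 16131.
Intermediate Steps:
c = -54 (c = 9*(-6) = -54)
o = 1/104 (o = 1/(-2*(-54 + 2)) = 1/(-2*(-52)) = 1/104 ≈ 0.0096154)
(127 + o)² = (127 + 1/104)² = (13209/104)² = 174477681/10816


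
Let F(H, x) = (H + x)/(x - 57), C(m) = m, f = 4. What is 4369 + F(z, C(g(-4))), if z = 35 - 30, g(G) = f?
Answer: 231548/53 ≈ 4368.8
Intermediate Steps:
g(G) = 4
z = 5
F(H, x) = (H + x)/(-57 + x)
4369 + F(z, C(g(-4))) = 4369 + (5 + 4)/(-57 + 4) = 4369 + 9/(-53) = 4369 - 1/53*9 = 4369 - 9/53 = 231548/53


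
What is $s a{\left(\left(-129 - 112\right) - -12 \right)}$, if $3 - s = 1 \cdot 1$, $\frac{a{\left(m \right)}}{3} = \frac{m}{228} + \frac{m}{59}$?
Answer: $- \frac{65723}{2242} \approx -29.314$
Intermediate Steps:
$a{\left(m \right)} = \frac{287 m}{4484}$ ($a{\left(m \right)} = 3 \left(\frac{m}{228} + \frac{m}{59}\right) = 3 \frac{287 m}{13452} = \frac{287 m}{4484}$)
$s = 2$ ($s = 3 - 1 \cdot 1 = 3 - 1 = 2$)
$s a{\left(\left(-129 - 112\right) - -12 \right)} = 2 \frac{287 \left(\left(-129 - 112\right) - -12\right)}{4484} = 2 \frac{287 \left(\left(-129 - 112\right) + 12\right)}{4484} = 2 \frac{287 \left(-241 + 12\right)}{4484} = 2 \cdot \frac{287}{4484} \left(-229\right) = 2 \left(- \frac{65723}{4484}\right) = - \frac{65723}{2242}$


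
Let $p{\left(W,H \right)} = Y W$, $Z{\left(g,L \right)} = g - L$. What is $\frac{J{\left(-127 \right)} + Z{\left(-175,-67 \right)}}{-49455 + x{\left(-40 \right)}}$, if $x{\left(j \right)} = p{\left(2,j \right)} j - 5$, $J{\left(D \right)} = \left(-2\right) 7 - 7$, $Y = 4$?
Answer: $\frac{129}{49780} \approx 0.0025914$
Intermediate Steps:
$J{\left(D \right)} = -21$ ($J{\left(D \right)} = -14 - 7 = -21$)
$p{\left(W,H \right)} = 4 W$
$x{\left(j \right)} = -5 + 8 j$ ($x{\left(j \right)} = 4 \cdot 2 j - 5 = 8 j - 5 = -5 + 8 j$)
$\frac{J{\left(-127 \right)} + Z{\left(-175,-67 \right)}}{-49455 + x{\left(-40 \right)}} = \frac{-21 - 108}{-49455 + \left(-5 + 8 \left(-40\right)\right)} = \frac{-21 + \left(-175 + 67\right)}{-49455 - 325} = \frac{-21 - 108}{-49455 - 325} = - \frac{129}{-49780} = \left(-129\right) \left(- \frac{1}{49780}\right) = \frac{129}{49780}$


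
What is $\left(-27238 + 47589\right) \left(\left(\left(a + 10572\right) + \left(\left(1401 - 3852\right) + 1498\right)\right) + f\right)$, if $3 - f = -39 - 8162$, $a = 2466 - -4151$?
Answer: $497378440$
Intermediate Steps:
$a = 6617$ ($a = 2466 + 4151 = 6617$)
$f = 8204$ ($f = 3 - \left(-39 - 8162\right) = 3 - -8201 = 3 + 8201 = 8204$)
$\left(-27238 + 47589\right) \left(\left(\left(a + 10572\right) + \left(\left(1401 - 3852\right) + 1498\right)\right) + f\right) = \left(-27238 + 47589\right) \left(\left(\left(6617 + 10572\right) + \left(\left(1401 - 3852\right) + 1498\right)\right) + 8204\right) = 20351 \left(\left(17189 + \left(-2451 + 1498\right)\right) + 8204\right) = 20351 \left(\left(17189 - 953\right) + 8204\right) = 20351 \left(16236 + 8204\right) = 20351 \cdot 24440 = 497378440$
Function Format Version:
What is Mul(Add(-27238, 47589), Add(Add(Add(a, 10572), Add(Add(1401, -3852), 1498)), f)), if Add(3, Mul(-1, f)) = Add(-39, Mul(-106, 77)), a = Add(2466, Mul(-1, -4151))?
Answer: 497378440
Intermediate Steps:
a = 6617 (a = Add(2466, 4151) = 6617)
f = 8204 (f = Add(3, Mul(-1, Add(-39, Mul(-106, 77)))) = Add(3, Mul(-1, Add(-39, -8162))) = Add(3, Mul(-1, -8201)) = Add(3, 8201) = 8204)
Mul(Add(-27238, 47589), Add(Add(Add(a, 10572), Add(Add(1401, -3852), 1498)), f)) = Mul(Add(-27238, 47589), Add(Add(Add(6617, 10572), Add(Add(1401, -3852), 1498)), 8204)) = Mul(20351, Add(Add(17189, Add(-2451, 1498)), 8204)) = Mul(20351, Add(Add(17189, -953), 8204)) = Mul(20351, Add(16236, 8204)) = Mul(20351, 24440) = 497378440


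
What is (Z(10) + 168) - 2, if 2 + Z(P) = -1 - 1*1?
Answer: 162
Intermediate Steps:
Z(P) = -4 (Z(P) = -2 + (-1 - 1*1) = -2 + (-1 - 1) = -2 - 2 = -4)
(Z(10) + 168) - 2 = (-4 + 168) - 2 = 164 - 2 = 162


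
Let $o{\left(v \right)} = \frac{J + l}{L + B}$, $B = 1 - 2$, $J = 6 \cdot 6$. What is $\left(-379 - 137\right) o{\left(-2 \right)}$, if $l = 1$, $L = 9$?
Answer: $- \frac{4773}{2} \approx -2386.5$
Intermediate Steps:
$J = 36$
$B = -1$ ($B = 1 - 2 = -1$)
$o{\left(v \right)} = \frac{37}{8}$ ($o{\left(v \right)} = \frac{36 + 1}{9 - 1} = \frac{37}{8}$)
$\left(-379 - 137\right) o{\left(-2 \right)} = \left(-379 - 137\right) \frac{37}{8} = \left(-516\right) \frac{37}{8} = - \frac{4773}{2}$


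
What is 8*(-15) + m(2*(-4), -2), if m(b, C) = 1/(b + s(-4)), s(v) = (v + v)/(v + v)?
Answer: -841/7 ≈ -120.14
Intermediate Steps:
s(v) = 1 (s(v) = (2*v)/((2*v)) = (2*v)*(1/(2*v)) = 1)
m(b, C) = 1/(1 + b) (m(b, C) = 1/(b + 1) = 1/(1 + b))
8*(-15) + m(2*(-4), -2) = 8*(-15) + 1/(1 + 2*(-4)) = -120 + 1/(1 - 8) = -120 + 1/(-7) = -120 - ⅐ = -841/7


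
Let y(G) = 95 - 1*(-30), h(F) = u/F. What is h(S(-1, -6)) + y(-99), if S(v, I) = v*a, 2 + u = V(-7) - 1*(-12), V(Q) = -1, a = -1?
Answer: 134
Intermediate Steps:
u = 9 (u = -2 + (-1 - 1*(-12)) = -2 + (-1 + 12) = -2 + 11 = 9)
S(v, I) = -v (S(v, I) = v*(-1) = -v)
h(F) = 9/F
y(G) = 125 (y(G) = 95 + 30 = 125)
h(S(-1, -6)) + y(-99) = 9/((-1*(-1))) + 125 = 9/1 + 125 = 9*1 + 125 = 9 + 125 = 134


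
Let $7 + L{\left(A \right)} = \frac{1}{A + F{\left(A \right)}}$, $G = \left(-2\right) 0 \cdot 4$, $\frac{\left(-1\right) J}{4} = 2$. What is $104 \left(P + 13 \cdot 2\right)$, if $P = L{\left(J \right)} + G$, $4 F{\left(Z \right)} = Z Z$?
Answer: $1989$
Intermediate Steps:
$J = -8$ ($J = \left(-4\right) 2 = -8$)
$G = 0$ ($G = 0 \cdot 4 = 0$)
$F{\left(Z \right)} = \frac{Z^{2}}{4}$ ($F{\left(Z \right)} = \frac{Z Z}{4} = \frac{Z^{2}}{4}$)
$L{\left(A \right)} = -7 + \frac{1}{A + \frac{A^{2}}{4}}$
$P = - \frac{55}{8}$ ($P = \frac{4 - -224 - 7 \left(-8\right)^{2}}{\left(-8\right) \left(4 - 8\right)} + 0 = - \frac{4 + 224 - 448}{8 \left(-4\right)} + 0 = \left(- \frac{1}{8}\right) \left(- \frac{1}{4}\right) \left(4 + 224 - 448\right) + 0 = \left(- \frac{1}{8}\right) \left(- \frac{1}{4}\right) \left(-220\right) + 0 = - \frac{55}{8} + 0 = - \frac{55}{8} \approx -6.875$)
$104 \left(P + 13 \cdot 2\right) = 104 \left(- \frac{55}{8} + 13 \cdot 2\right) = 104 \left(- \frac{55}{8} + 26\right) = 104 \cdot \frac{153}{8} = 1989$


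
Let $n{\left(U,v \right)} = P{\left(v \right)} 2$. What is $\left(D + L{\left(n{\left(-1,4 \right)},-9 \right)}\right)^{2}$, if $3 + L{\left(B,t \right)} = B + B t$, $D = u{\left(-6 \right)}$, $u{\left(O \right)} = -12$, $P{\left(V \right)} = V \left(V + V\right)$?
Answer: $277729$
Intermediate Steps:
$P{\left(V \right)} = 2 V^{2}$ ($P{\left(V \right)} = V 2 V = 2 V^{2}$)
$D = -12$
$n{\left(U,v \right)} = 4 v^{2}$ ($n{\left(U,v \right)} = 2 v^{2} \cdot 2 = 4 v^{2}$)
$L{\left(B,t \right)} = -3 + B + B t$ ($L{\left(B,t \right)} = -3 + \left(B + B t\right) = -3 + B + B t$)
$\left(D + L{\left(n{\left(-1,4 \right)},-9 \right)}\right)^{2} = \left(-12 + \left(-3 + 4 \cdot 4^{2} + 4 \cdot 4^{2} \left(-9\right)\right)\right)^{2} = \left(-12 + \left(-3 + 4 \cdot 16 + 4 \cdot 16 \left(-9\right)\right)\right)^{2} = \left(-12 + \left(-3 + 64 + 64 \left(-9\right)\right)\right)^{2} = \left(-12 - 515\right)^{2} = \left(-527\right)^{2} = 277729$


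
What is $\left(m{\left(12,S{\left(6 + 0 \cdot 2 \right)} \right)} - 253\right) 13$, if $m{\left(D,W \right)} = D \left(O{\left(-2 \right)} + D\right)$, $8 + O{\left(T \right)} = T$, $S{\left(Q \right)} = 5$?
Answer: $-2977$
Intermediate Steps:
$O{\left(T \right)} = -8 + T$
$m{\left(D,W \right)} = D \left(-10 + D\right)$ ($m{\left(D,W \right)} = D \left(\left(-8 - 2\right) + D\right) = D \left(-10 + D\right)$)
$\left(m{\left(12,S{\left(6 + 0 \cdot 2 \right)} \right)} - 253\right) 13 = \left(12 \left(-10 + 12\right) - 253\right) 13 = \left(12 \cdot 2 - 253\right) 13 = \left(24 - 253\right) 13 = \left(-229\right) 13 = -2977$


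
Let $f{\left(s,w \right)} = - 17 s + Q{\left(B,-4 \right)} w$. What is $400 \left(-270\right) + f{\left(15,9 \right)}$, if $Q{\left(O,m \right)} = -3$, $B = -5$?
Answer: $-108282$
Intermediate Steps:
$f{\left(s,w \right)} = - 17 s - 3 w$
$400 \left(-270\right) + f{\left(15,9 \right)} = 400 \left(-270\right) - 282 = -108000 - 282 = -108282$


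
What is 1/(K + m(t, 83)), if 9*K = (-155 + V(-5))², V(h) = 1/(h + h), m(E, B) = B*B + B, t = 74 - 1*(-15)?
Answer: 100/964489 ≈ 0.00010368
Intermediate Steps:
t = 89 (t = 74 + 15 = 89)
m(E, B) = B + B² (m(E, B) = B² + B = B + B²)
V(h) = 1/(2*h)
K = 267289/100 (K = (-155 + (½)/(-5))²/9 = (-155 + (½)*(-⅕))²/9 = (-155 - ⅒)²/9 = (-1551/10)²/9 = (⅑)*(2405601/100) = 267289/100 ≈ 2672.9)
1/(K + m(t, 83)) = 1/(267289/100 + 83*(1 + 83)) = 1/(267289/100 + 83*84) = 1/(267289/100 + 6972) = 1/(964489/100) = 100/964489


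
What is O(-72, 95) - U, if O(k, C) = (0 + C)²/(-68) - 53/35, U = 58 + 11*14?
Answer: -824039/2380 ≈ -346.23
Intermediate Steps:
U = 212 (U = 58 + 154 = 212)
O(k, C) = -53/35 - C²/68 (O(k, C) = C²*(-1/68) - 53*1/35 = -C²/68 - 53/35 = -53/35 - C²/68)
O(-72, 95) - U = (-53/35 - 1/68*95²) - 1*212 = (-53/35 - 1/68*9025) - 212 = (-53/35 - 9025/68) - 212 = -319479/2380 - 212 = -824039/2380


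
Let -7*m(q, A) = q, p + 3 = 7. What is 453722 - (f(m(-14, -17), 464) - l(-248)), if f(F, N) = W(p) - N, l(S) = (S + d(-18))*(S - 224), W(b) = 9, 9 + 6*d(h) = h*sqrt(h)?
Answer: 571941 + 4248*I*sqrt(2) ≈ 5.7194e+5 + 6007.6*I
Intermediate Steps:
d(h) = -3/2 + h**(3/2)/6 (d(h) = -3/2 + (h*sqrt(h))/6 = -3/2 + h**(3/2)/6)
p = 4 (p = -3 + 7 = 4)
l(S) = (-224 + S)*(-3/2 + S - 9*I*sqrt(2)) (l(S) = (S + (-3/2 + (-18)**(3/2)/6))*(S - 224) = (S + (-3/2 + (-54*I*sqrt(2))/6))*(-224 + S) = (S + (-3/2 - 9*I*sqrt(2)))*(-224 + S) = (-3/2 + S - 9*I*sqrt(2))*(-224 + S) = (-224 + S)*(-3/2 + S - 9*I*sqrt(2)))
m(q, A) = -q/7
f(F, N) = 9 - N
453722 - (f(m(-14, -17), 464) - l(-248)) = 453722 - ((9 - 1*464) - (336 + (-248)**2 - 451/2*(-248) + 2016*I*sqrt(2) - 9*I*(-248)*sqrt(2))) = 453722 - ((9 - 464) - (336 + 61504 + 55924 + 2016*I*sqrt(2) + 2232*I*sqrt(2))) = 453722 - (-455 - (117764 + 4248*I*sqrt(2))) = 453722 - (-455 + (-117764 - 4248*I*sqrt(2))) = 453722 - (-118219 - 4248*I*sqrt(2)) = 453722 + (118219 + 4248*I*sqrt(2)) = 571941 + 4248*I*sqrt(2)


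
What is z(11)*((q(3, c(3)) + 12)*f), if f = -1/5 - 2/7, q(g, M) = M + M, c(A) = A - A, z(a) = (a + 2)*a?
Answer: -29172/35 ≈ -833.49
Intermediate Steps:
z(a) = a*(2 + a) (z(a) = (2 + a)*a = a*(2 + a))
c(A) = 0
q(g, M) = 2*M
f = -17/35 (f = -1*1/5 - 2*1/7 = -1/5 - 2/7 = -17/35 ≈ -0.48571)
z(11)*((q(3, c(3)) + 12)*f) = (11*(2 + 11))*((2*0 + 12)*(-17/35)) = (11*13)*((0 + 12)*(-17/35)) = 143*(12*(-17/35)) = 143*(-204/35) = -29172/35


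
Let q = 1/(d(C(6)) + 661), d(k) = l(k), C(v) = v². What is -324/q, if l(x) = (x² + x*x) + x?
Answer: -1065636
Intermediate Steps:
l(x) = x + 2*x² (l(x) = (x² + x²) + x = 2*x² + x = x + 2*x²)
d(k) = k*(1 + 2*k)
q = 1/3289 (q = 1/(6²*(1 + 2*6²) + 661) = 1/(36*(1 + 2*36) + 661) = 1/(36*(1 + 72) + 661) = 1/(36*73 + 661) = 1/(2628 + 661) = 1/3289 ≈ 0.00030404)
-324/q = -324/1/3289 = -324*3289 = -1065636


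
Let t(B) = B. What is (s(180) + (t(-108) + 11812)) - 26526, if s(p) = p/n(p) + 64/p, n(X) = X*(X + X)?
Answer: -1778597/120 ≈ -14822.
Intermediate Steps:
n(X) = 2*X² (n(X) = X*(2*X) = 2*X²)
s(p) = 129/(2*p) (s(p) = p/((2*p²)) + 64/p = p*(1/(2*p²)) + 64/p = 1/(2*p) + 64/p = 129/(2*p))
(s(180) + (t(-108) + 11812)) - 26526 = ((129/2)/180 + (-108 + 11812)) - 26526 = ((129/2)*(1/180) + 11704) - 26526 = (43/120 + 11704) - 26526 = 1404523/120 - 26526 = -1778597/120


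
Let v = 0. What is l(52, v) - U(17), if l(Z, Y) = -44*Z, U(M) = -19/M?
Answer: -38877/17 ≈ -2286.9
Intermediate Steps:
l(52, v) - U(17) = -44*52 - (-19)/17 = -2288 - (-19)/17 = -2288 - 1*(-19/17) = -2288 + 19/17 = -38877/17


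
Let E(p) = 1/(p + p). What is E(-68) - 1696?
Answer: -230657/136 ≈ -1696.0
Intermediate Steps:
E(p) = 1/(2*p)
E(-68) - 1696 = (½)/(-68) - 1696 = (½)*(-1/68) - 1696 = -1/136 - 1696 = -230657/136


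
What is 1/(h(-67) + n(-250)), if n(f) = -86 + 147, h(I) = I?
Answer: -1/6 ≈ -0.16667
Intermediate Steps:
n(f) = 61
1/(h(-67) + n(-250)) = 1/(-67 + 61) = 1/(-6) = -1/6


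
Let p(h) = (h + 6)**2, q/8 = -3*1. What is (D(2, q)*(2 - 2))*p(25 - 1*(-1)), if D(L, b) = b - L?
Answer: 0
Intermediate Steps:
q = -24 (q = 8*(-3*1) = 8*(-3) = -24)
p(h) = (6 + h)**2
(D(2, q)*(2 - 2))*p(25 - 1*(-1)) = ((-24 - 1*2)*(2 - 2))*(6 + (25 - 1*(-1)))**2 = ((-24 - 2)*0)*(6 + (25 + 1))**2 = (-26*0)*(6 + 26)**2 = 0*32**2 = 0*1024 = 0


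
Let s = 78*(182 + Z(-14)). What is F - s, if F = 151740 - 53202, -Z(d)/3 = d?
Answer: 81066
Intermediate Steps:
Z(d) = -3*d
F = 98538
s = 17472 (s = 78*(182 - 3*(-14)) = 78*(182 + 42) = 78*224 = 17472)
F - s = 98538 - 1*17472 = 98538 - 17472 = 81066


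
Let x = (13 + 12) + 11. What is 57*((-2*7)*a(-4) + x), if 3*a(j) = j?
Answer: 3116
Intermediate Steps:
x = 36 (x = 25 + 11 = 36)
a(j) = j/3
57*((-2*7)*a(-4) + x) = 57*((-2*7)*((⅓)*(-4)) + 36) = 57*(-14*(-4/3) + 36) = 57*(56/3 + 36) = 57*(164/3) = 3116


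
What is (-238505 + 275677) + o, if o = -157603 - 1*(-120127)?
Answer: -304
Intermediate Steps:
o = -37476 (o = -157603 + 120127 = -37476)
(-238505 + 275677) + o = (-238505 + 275677) - 37476 = 37172 - 37476 = -304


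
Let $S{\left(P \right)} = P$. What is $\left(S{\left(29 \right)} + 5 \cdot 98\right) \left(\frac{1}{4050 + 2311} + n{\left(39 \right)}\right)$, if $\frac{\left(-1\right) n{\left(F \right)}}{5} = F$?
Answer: $- \frac{643764486}{6361} \approx -1.012 \cdot 10^{5}$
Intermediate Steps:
$n{\left(F \right)} = - 5 F$
$\left(S{\left(29 \right)} + 5 \cdot 98\right) \left(\frac{1}{4050 + 2311} + n{\left(39 \right)}\right) = \left(29 + 5 \cdot 98\right) \left(\frac{1}{4050 + 2311} - 195\right) = \left(29 + 490\right) \left(\frac{1}{6361} - 195\right) = 519 \left(\frac{1}{6361} - 195\right) = 519 \left(- \frac{1240394}{6361}\right) = - \frac{643764486}{6361}$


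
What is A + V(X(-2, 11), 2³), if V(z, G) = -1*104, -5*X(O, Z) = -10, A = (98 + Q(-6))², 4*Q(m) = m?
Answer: 36833/4 ≈ 9208.3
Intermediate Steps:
Q(m) = m/4
A = 37249/4 (A = (98 + (¼)*(-6))² = (98 - 3/2)² = (193/2)² = 37249/4 ≈ 9312.3)
X(O, Z) = 2 (X(O, Z) = -⅕*(-10) = 2)
V(z, G) = -104
A + V(X(-2, 11), 2³) = 37249/4 - 104 = 36833/4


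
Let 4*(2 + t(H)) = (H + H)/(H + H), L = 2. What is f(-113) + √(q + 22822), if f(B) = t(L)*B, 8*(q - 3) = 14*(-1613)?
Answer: 791/4 + √80009/2 ≈ 339.18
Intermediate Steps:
t(H) = -7/4 (t(H) = -2 + ((H + H)/(H + H))/4 = -2 + ((2*H)/((2*H)))/4 = -2 + ((2*H)*(1/(2*H)))/4 = -2 + (¼)*1 = -2 + ¼ = -7/4)
q = -11279/4 (q = 3 + (14*(-1613))/8 = 3 + (⅛)*(-22582) = 3 - 11291/4 = -11279/4 ≈ -2819.8)
f(B) = -7*B/4
f(-113) + √(q + 22822) = -7/4*(-113) + √(-11279/4 + 22822) = 791/4 + √(80009/4) = 791/4 + √80009/2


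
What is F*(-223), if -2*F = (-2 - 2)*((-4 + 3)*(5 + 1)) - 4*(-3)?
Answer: 4014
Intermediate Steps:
F = -18 (F = -((-2 - 2)*((-4 + 3)*(5 + 1)) - 4*(-3))/2 = -(-(-4)*6 + 12)/2 = -(-4*(-6) + 12)/2 = -(24 + 12)/2 = -½*36 = -18)
F*(-223) = -18*(-223) = 4014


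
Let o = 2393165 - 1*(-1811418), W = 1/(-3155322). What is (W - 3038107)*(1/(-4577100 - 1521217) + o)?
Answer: -122899376934288472583274275/9621076896537 ≈ -1.2774e+13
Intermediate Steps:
W = -1/3155322 ≈ -3.1692e-7
o = 4204583 (o = 2393165 + 1811418 = 4204583)
(W - 3038107)*(1/(-4577100 - 1521217) + o) = (-1/3155322 - 3038107)*(1/(-4577100 - 1521217) + 4204583) = -9586205855455*(1/(-6098317) + 4204583)/3155322 = -9586205855455*(-1/6098317 + 4204583)/3155322 = -9586205855455/3155322*25640879986810/6098317 = -122899376934288472583274275/9621076896537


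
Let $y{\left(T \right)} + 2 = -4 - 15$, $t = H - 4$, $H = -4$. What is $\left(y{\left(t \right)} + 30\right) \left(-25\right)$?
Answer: $-225$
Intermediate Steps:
$t = -8$ ($t = -4 - 4 = -8$)
$y{\left(T \right)} = -21$ ($y{\left(T \right)} = -2 - 19 = -21$)
$\left(y{\left(t \right)} + 30\right) \left(-25\right) = \left(-21 + 30\right) \left(-25\right) = 9 \left(-25\right) = -225$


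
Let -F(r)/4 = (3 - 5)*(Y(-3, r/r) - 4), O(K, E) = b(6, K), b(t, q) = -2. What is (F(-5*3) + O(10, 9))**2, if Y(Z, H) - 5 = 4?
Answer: 1444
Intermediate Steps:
Y(Z, H) = 9 (Y(Z, H) = 5 + 4 = 9)
O(K, E) = -2
F(r) = 40 (F(r) = -4*(3 - 5)*(9 - 4) = -(-8)*5 = -4*(-10) = 40)
(F(-5*3) + O(10, 9))**2 = (40 - 2)**2 = 38**2 = 1444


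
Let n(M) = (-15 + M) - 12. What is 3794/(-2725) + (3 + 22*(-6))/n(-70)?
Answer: -16493/264325 ≈ -0.062397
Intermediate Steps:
n(M) = -27 + M
3794/(-2725) + (3 + 22*(-6))/n(-70) = 3794/(-2725) + (3 + 22*(-6))/(-27 - 70) = 3794*(-1/2725) + (3 - 132)/(-97) = -3794/2725 - 129*(-1/97) = -3794/2725 + 129/97 = -16493/264325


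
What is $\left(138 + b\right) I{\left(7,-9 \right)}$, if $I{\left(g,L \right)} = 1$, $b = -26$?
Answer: $112$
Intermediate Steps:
$\left(138 + b\right) I{\left(7,-9 \right)} = \left(138 - 26\right) 1 = 112 \cdot 1 = 112$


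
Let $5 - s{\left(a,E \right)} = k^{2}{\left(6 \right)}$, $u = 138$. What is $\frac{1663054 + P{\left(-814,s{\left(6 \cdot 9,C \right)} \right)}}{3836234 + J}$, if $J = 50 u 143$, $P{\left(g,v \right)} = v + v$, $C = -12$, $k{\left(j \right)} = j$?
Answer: $\frac{831496}{2411467} \approx 0.34481$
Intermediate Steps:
$s{\left(a,E \right)} = -31$ ($s{\left(a,E \right)} = 5 - 6^{2} = 5 - 36 = -31$)
$P{\left(g,v \right)} = 2 v$
$J = 986700$ ($J = 50 \cdot 138 \cdot 143 = 6900 \cdot 143 = 986700$)
$\frac{1663054 + P{\left(-814,s{\left(6 \cdot 9,C \right)} \right)}}{3836234 + J} = \frac{1663054 + 2 \left(-31\right)}{3836234 + 986700} = \frac{1663054 - 62}{4822934} = 1662992 \cdot \frac{1}{4822934} = \frac{831496}{2411467}$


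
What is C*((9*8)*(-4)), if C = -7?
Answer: 2016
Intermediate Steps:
C*((9*8)*(-4)) = -7*9*8*(-4) = -504*(-4) = -7*(-288) = 2016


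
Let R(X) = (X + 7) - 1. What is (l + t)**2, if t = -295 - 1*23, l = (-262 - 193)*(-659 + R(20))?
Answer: 82769563809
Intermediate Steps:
R(X) = 6 + X (R(X) = (7 + X) - 1 = 6 + X)
l = 288015 (l = (-262 - 193)*(-659 + (6 + 20)) = -455*(-659 + 26) = -455*(-633) = 288015)
t = -318 (t = -295 - 23 = -318)
(l + t)**2 = (288015 - 318)**2 = 287697**2 = 82769563809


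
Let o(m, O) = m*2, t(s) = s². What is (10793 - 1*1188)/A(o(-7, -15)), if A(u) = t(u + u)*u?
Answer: -9605/10976 ≈ -0.87509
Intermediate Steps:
o(m, O) = 2*m
A(u) = 4*u³ (A(u) = (u + u)²*u = (2*u)²*u = (4*u²)*u = 4*u³)
(10793 - 1*1188)/A(o(-7, -15)) = (10793 - 1*1188)/((4*(2*(-7))³)) = (10793 - 1188)/((4*(-14)³)) = 9605/((4*(-2744))) = 9605/(-10976) = 9605*(-1/10976) = -9605/10976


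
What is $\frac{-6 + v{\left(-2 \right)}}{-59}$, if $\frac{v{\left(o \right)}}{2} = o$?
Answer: $\frac{10}{59} \approx 0.16949$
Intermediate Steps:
$v{\left(o \right)} = 2 o$
$\frac{-6 + v{\left(-2 \right)}}{-59} = \frac{-6 + 2 \left(-2\right)}{-59} = - \frac{-6 - 4}{59} = \left(- \frac{1}{59}\right) \left(-10\right) = \frac{10}{59}$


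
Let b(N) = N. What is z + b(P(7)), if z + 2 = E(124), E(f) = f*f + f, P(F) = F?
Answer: 15505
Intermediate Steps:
E(f) = f + f² (E(f) = f² + f = f + f²)
z = 15498 (z = -2 + 124*(1 + 124) = -2 + 124*125 = -2 + 15500 = 15498)
z + b(P(7)) = 15498 + 7 = 15505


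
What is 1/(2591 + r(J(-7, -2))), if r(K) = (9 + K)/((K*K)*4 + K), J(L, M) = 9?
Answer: 37/95869 ≈ 0.00038594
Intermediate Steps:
r(K) = (9 + K)/(K + 4*K²) (r(K) = (9 + K)/(K²*4 + K) = (9 + K)/(4*K² + K) = (9 + K)/(K + 4*K²))
1/(2591 + r(J(-7, -2))) = 1/(2591 + (9 + 9)/(9*(1 + 4*9))) = 1/(2591 + (⅑)*18/(1 + 36)) = 1/(2591 + (⅑)*18/37) = 1/(2591 + (⅑)*(1/37)*18) = 1/(2591 + 2/37) = 1/(95869/37) = 37/95869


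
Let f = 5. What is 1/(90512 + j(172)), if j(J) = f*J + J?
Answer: 1/91544 ≈ 1.0924e-5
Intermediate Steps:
j(J) = 6*J (j(J) = 5*J + J = 6*J)
1/(90512 + j(172)) = 1/(90512 + 6*172) = 1/(90512 + 1032) = 1/91544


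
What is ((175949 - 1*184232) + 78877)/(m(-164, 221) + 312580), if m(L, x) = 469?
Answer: 70594/313049 ≈ 0.22550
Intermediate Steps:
((175949 - 1*184232) + 78877)/(m(-164, 221) + 312580) = ((175949 - 1*184232) + 78877)/(469 + 312580) = ((175949 - 184232) + 78877)/313049 = (-8283 + 78877)*(1/313049) = 70594*(1/313049) = 70594/313049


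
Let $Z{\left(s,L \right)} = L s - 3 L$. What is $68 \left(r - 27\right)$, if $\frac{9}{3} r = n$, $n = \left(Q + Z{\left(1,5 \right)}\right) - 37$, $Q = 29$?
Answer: $-2244$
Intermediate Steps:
$Z{\left(s,L \right)} = - 3 L + L s$
$n = -18$ ($n = \left(29 + 5 \left(-3 + 1\right)\right) - 37 = \left(29 + 5 \left(-2\right)\right) - 37 = \left(29 - 10\right) - 37 = 19 - 37 = -18$)
$r = -6$ ($r = \frac{1}{3} \left(-18\right) = -6$)
$68 \left(r - 27\right) = 68 \left(-6 - 27\right) = 68 \left(-33\right) = -2244$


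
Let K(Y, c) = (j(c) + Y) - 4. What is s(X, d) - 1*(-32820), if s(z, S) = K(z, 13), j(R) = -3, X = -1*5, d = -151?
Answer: 32808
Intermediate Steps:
X = -5
K(Y, c) = -7 + Y (K(Y, c) = (-3 + Y) - 4 = -7 + Y)
s(z, S) = -7 + z
s(X, d) - 1*(-32820) = (-7 - 5) - 1*(-32820) = -12 + 32820 = 32808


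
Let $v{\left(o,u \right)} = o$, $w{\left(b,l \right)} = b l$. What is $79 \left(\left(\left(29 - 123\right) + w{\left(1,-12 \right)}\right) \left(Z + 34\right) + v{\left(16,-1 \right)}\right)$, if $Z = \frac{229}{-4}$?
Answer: $\frac{391919}{2} \approx 1.9596 \cdot 10^{5}$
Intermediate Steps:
$Z = - \frac{229}{4}$ ($Z = 229 \left(- \frac{1}{4}\right) = - \frac{229}{4} \approx -57.25$)
$79 \left(\left(\left(29 - 123\right) + w{\left(1,-12 \right)}\right) \left(Z + 34\right) + v{\left(16,-1 \right)}\right) = 79 \left(\left(\left(29 - 123\right) + 1 \left(-12\right)\right) \left(- \frac{229}{4} + 34\right) + 16\right) = 79 \left(\left(-94 - 12\right) \left(- \frac{93}{4}\right) + 16\right) = 79 \left(\left(-106\right) \left(- \frac{93}{4}\right) + 16\right) = 79 \left(\frac{4929}{2} + 16\right) = 79 \cdot \frac{4961}{2} = \frac{391919}{2}$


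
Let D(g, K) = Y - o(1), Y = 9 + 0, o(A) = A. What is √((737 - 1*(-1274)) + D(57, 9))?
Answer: √2019 ≈ 44.933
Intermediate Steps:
Y = 9
D(g, K) = 8 (D(g, K) = 9 - 1*1 = 9 - 1 = 8)
√((737 - 1*(-1274)) + D(57, 9)) = √((737 - 1*(-1274)) + 8) = √((737 + 1274) + 8) = √(2011 + 8) = √2019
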